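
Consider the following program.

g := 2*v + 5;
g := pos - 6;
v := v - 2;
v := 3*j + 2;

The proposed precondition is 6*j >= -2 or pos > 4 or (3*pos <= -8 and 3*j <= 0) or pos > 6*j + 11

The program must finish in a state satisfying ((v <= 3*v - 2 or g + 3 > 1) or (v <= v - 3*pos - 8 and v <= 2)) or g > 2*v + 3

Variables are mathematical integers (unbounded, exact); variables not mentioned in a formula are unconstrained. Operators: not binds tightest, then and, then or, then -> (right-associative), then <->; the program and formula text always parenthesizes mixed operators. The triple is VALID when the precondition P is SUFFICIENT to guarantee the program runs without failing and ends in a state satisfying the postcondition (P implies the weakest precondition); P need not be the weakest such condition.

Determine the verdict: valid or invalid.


Working backward. After the program, the postcondition ((v <= 3*v - 2 or g + 3 > 1) or (v <= v - 3*pos - 8 and v <= 2)) or g > 2*v + 3 must hold; in canonical form it is 2*v >= 2 or g > -2 or (3*pos <= -8 and v <= 2) or g > 2*v + 3.
Before v := 3*j + 2: 6*j >= -2 or g > -2 or (3*pos <= -8 and 3*j <= 0) or g > 6*j + 7
Before v := v - 2: 6*j >= -2 or g > -2 or (3*pos <= -8 and 3*j <= 0) or g > 6*j + 7
Before g := pos - 6: 6*j >= -2 or pos > 4 or (3*pos <= -8 and 3*j <= 0) or pos > 6*j + 13
Before g := 2*v + 5: 6*j >= -2 or pos > 4 or (3*pos <= -8 and 3*j <= 0) or pos > 6*j + 13
The weakest precondition is 6*j >= -2 or pos > 4 or (3*pos <= -8 and 3*j <= 0) or pos > 6*j + 13.
Check whether 6*j >= -2 or pos > 4 or (3*pos <= -8 and 3*j <= 0) or pos > 6*j + 11 implies it.
Countermodel: at the initial state j = -2, pos = 0, the precondition holds but the weakest precondition fails.
Answer: invalid


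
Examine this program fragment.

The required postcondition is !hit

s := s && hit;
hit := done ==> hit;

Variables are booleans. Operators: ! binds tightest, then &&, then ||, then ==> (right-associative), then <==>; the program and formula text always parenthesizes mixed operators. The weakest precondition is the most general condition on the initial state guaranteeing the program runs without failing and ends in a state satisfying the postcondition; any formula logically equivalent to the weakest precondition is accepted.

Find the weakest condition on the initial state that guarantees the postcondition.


Working backward. After the program, !hit must hold.
Before hit := done ==> hit: !(done ==> hit)
Before s := s && hit: !(done ==> hit)
Answer: WP = !(done ==> hit)


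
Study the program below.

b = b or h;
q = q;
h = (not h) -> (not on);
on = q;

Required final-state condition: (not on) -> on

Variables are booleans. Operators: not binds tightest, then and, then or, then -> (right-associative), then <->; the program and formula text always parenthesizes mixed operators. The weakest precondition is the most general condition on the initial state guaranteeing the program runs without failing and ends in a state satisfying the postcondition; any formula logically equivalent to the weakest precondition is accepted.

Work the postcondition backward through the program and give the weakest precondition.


Working backward. After the program, (not on) -> on must hold.
Before on := q: (not q) -> q
Before h := (not h) -> (not on): (not q) -> q
Before q := q: (not q) -> q
Before b := b or h: (not q) -> q
Answer: WP = (not q) -> q


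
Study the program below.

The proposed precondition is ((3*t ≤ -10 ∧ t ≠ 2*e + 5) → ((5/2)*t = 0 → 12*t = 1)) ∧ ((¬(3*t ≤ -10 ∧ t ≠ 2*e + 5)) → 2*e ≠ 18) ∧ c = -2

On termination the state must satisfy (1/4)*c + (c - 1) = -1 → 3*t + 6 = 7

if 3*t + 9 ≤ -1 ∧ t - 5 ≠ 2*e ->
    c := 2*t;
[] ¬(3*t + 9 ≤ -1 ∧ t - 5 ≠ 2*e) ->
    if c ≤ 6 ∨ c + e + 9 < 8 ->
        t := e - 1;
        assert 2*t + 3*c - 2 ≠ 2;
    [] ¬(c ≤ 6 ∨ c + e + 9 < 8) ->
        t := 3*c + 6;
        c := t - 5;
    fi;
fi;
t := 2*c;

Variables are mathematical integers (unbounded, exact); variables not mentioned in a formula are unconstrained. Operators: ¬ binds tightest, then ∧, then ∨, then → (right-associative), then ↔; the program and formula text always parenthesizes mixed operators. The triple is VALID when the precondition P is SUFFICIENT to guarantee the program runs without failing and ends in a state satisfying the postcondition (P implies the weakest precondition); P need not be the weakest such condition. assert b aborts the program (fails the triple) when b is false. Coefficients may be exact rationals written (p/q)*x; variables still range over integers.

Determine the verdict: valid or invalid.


Working backward. After the program, the postcondition (1/4)*c + (c - 1) = -1 → 3*t + 6 = 7 must hold; in canonical form it is (5/4)*c = 0 → 3*t = 1.
Before t := 2*c: (5/4)*c = 0 → 6*c = 1
Then branch requires (5/2)*t = 0 → 12*t = 1; else branch requires ((c ≤ 6 ∨ c + e < -1) → (3*c + 2*e ≠ 6 ∧ ((5/4)*c = 0 → 6*c = 1))) ∧ ((¬(c ≤ 6 ∨ c + e < -1)) → ((15/4)*c = -5/4 → 18*c = -5)).
Before the if: ((3*t ≤ -10 ∧ t ≠ 2*e + 5) → ((5/2)*t = 0 → 12*t = 1)) ∧ ((¬(3*t ≤ -10 ∧ t ≠ 2*e + 5)) → (((c ≤ 6 ∨ c + e < -1) → (3*c + 2*e ≠ 6 ∧ ((5/4)*c = 0 → 6*c = 1))) ∧ ((¬(c ≤ 6 ∨ c + e < -1)) → ((15/4)*c = -5/4 → 18*c = -5))))
The weakest precondition is ((3*t ≤ -10 ∧ t ≠ 2*e + 5) → ((5/2)*t = 0 → 12*t = 1)) ∧ ((¬(3*t ≤ -10 ∧ t ≠ 2*e + 5)) → (((c ≤ 6 ∨ c + e < -1) → (3*c + 2*e ≠ 6 ∧ ((5/4)*c = 0 → 6*c = 1))) ∧ ((¬(c ≤ 6 ∨ c + e < -1)) → ((15/4)*c = -5/4 → 18*c = -5)))).
Check whether ((3*t ≤ -10 ∧ t ≠ 2*e + 5) → ((5/2)*t = 0 → 12*t = 1)) ∧ ((¬(3*t ≤ -10 ∧ t ≠ 2*e + 5)) → 2*e ≠ 18) ∧ c = -2 implies it.
Countermodel: at the initial state c = -2, e = 6, t = 18, the precondition holds but the weakest precondition fails.
Answer: invalid


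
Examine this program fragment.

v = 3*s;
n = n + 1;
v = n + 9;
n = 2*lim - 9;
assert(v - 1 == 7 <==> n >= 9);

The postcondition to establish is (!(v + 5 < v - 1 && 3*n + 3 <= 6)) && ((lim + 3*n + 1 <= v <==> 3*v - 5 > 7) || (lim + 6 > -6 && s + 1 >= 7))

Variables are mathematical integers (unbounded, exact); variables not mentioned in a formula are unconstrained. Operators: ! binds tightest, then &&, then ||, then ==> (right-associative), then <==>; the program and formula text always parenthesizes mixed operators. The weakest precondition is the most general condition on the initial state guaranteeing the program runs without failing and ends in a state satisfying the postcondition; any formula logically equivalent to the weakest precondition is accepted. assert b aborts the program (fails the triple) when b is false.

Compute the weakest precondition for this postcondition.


Working backward. After the program, the postcondition (!(v + 5 < v - 1 && 3*n + 3 <= 6)) && ((lim + 3*n + 1 <= v <==> 3*v - 5 > 7) || (lim + 6 > -6 && s + 1 >= 7)) must hold; in canonical form it is (lim + 3*n <= v - 1 <==> 3*v > 12) || (lim > -12 && s >= 6).
Before assert v - 1 == 7 <==> n >= 9: (v == 8 <==> n >= 9) && ((lim + 3*n <= v - 1 <==> 3*v > 12) || (lim > -12 && s >= 6))
Before n := 2*lim - 9: (v == 8 <==> 2*lim >= 18) && ((7*lim <= v + 26 <==> 3*v > 12) || (lim > -12 && s >= 6))
Before v := n + 9: (n == -1 <==> 2*lim >= 18) && ((7*lim <= n + 35 <==> 3*n > -15) || (lim > -12 && s >= 6))
Before n := n + 1: (n == -2 <==> 2*lim >= 18) && ((7*lim <= n + 36 <==> 3*n > -18) || (lim > -12 && s >= 6))
Before v := 3*s: (n == -2 <==> 2*lim >= 18) && ((7*lim <= n + 36 <==> 3*n > -18) || (lim > -12 && s >= 6))
Answer: WP = (n == -2 <==> 2*lim >= 18) && ((7*lim <= n + 36 <==> 3*n > -18) || (lim > -12 && s >= 6))


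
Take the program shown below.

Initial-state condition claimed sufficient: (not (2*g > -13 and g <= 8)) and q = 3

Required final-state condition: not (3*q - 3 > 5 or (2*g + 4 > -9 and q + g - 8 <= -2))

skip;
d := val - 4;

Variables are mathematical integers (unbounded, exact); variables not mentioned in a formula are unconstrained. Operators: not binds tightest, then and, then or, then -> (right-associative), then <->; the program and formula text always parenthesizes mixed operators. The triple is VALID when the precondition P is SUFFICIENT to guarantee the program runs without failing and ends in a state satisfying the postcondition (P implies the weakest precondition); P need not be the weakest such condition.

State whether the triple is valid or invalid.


Working backward. After the program, the postcondition not (3*q - 3 > 5 or (2*g + 4 > -9 and q + g - 8 <= -2)) must hold; in canonical form it is not (3*q > 8 or (2*g > -13 and g + q <= 6)).
Before d := val - 4: not (3*q > 8 or (2*g > -13 and g + q <= 6))
Before skip: not (3*q > 8 or (2*g > -13 and g + q <= 6))
The weakest precondition is not (3*q > 8 or (2*g > -13 and g + q <= 6)).
Check whether (not (2*g > -13 and g <= 8)) and q = 3 implies it.
Countermodel: at the initial state g = 9, q = 3, the precondition holds but the weakest precondition fails.
Answer: invalid


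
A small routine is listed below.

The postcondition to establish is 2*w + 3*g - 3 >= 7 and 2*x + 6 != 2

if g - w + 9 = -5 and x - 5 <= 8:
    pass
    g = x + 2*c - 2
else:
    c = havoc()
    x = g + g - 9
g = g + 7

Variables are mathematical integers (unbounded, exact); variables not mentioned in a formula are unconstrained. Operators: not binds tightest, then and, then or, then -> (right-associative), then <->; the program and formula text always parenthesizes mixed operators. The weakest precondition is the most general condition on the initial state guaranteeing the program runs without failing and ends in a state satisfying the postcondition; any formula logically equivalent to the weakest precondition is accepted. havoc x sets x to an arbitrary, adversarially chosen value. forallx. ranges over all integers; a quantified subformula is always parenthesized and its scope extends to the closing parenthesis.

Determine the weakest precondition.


Working backward. After the program, the postcondition 2*w + 3*g - 3 >= 7 and 2*x + 6 != 2 must hold; in canonical form it is 3*g + 2*w >= 10 and 2*x != -4.
Before g := g + 7: 3*g + 2*w >= -11 and 2*x != -4
Then branch requires 6*c + 2*w + 3*x >= -5 and 2*x != -4; else branch requires 3*g + 2*w >= -11 and 4*g != 14.
Before the if: ((g = w - 14 and x <= 13) -> (6*c + 2*w + 3*x >= -5 and 2*x != -4)) and ((not (g = w - 14 and x <= 13)) -> (3*g + 2*w >= -11 and 4*g != 14))
Answer: WP = ((g = w - 14 and x <= 13) -> (6*c + 2*w + 3*x >= -5 and 2*x != -4)) and ((not (g = w - 14 and x <= 13)) -> (3*g + 2*w >= -11 and 4*g != 14))


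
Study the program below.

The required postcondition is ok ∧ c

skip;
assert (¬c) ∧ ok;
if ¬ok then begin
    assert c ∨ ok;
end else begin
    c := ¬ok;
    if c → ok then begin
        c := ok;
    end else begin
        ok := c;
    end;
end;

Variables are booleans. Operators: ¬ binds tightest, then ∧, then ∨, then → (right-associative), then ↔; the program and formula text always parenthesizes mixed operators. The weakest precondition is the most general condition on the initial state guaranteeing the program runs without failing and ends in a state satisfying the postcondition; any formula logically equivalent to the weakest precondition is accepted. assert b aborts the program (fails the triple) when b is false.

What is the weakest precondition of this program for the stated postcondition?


Working backward. After the program, ok ∧ c must hold.
Then branch requires (c ∨ ok) ∧ ok ∧ c; else branch requires (((¬ok) → ok) → ok) ∧ ((¬((¬ok) → ok)) → (¬ok)).
Before the if: ((¬ok) → ((c ∨ ok) ∧ ok ∧ c)) ∧ (ok → ((((¬ok) → ok) → ok) ∧ ((¬((¬ok) → ok)) → (¬ok))))
Before assert (¬c) ∧ ok: (¬c) ∧ ok ∧ ((¬ok) → ((c ∨ ok) ∧ ok ∧ c)) ∧ (ok → ((((¬ok) → ok) → ok) ∧ ((¬((¬ok) → ok)) → (¬ok))))
Before skip: (¬c) ∧ ok ∧ ((¬ok) → ((c ∨ ok) ∧ ok ∧ c)) ∧ (ok → ((((¬ok) → ok) → ok) ∧ ((¬((¬ok) → ok)) → (¬ok))))
Answer: WP = (¬c) ∧ ok ∧ ((¬ok) → ((c ∨ ok) ∧ ok ∧ c)) ∧ (ok → ((((¬ok) → ok) → ok) ∧ ((¬((¬ok) → ok)) → (¬ok))))


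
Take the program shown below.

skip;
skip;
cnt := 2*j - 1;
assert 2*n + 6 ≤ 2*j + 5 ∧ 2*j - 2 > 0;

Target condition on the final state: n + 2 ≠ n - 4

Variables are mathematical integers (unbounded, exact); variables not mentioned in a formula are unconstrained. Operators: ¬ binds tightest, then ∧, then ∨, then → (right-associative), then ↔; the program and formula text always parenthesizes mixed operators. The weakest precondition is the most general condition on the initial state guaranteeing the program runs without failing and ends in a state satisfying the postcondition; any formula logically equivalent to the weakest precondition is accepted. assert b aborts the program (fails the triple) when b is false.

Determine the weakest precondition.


Working backward. After the program, the postcondition n + 2 ≠ n - 4 must hold; in canonical form it is true.
Before assert 2*n + 6 ≤ 2*j + 5 ∧ 2*j - 2 > 0: 2*n ≤ 2*j - 1 ∧ 2*j > 2
Before cnt := 2*j - 1: 2*n ≤ 2*j - 1 ∧ 2*j > 2
Before skip: 2*n ≤ 2*j - 1 ∧ 2*j > 2
Before skip: 2*n ≤ 2*j - 1 ∧ 2*j > 2
Answer: WP = 2*n ≤ 2*j - 1 ∧ 2*j > 2


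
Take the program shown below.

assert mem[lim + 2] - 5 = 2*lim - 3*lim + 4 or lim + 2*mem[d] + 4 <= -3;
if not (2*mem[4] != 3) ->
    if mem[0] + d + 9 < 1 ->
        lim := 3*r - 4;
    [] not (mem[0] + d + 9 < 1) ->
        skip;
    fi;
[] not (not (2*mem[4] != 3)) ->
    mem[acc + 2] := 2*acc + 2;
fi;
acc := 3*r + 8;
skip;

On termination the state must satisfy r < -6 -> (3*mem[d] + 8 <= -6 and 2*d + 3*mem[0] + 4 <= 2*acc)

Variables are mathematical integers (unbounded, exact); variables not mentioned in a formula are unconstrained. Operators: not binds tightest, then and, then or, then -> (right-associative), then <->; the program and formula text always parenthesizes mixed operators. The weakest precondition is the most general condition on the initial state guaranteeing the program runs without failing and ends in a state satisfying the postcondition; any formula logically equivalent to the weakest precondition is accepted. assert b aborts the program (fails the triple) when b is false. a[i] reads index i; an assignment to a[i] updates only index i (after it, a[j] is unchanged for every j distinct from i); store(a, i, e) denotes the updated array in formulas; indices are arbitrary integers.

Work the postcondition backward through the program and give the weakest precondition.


Working backward. After the program, the postcondition r < -6 -> (3*mem[d] + 8 <= -6 and 2*d + 3*mem[0] + 4 <= 2*acc) must hold; in canonical form it is r < -6 -> (3*mem[d] <= -14 and 3*mem[0] + 2*d <= 2*acc - 4).
Before skip: r < -6 -> (3*mem[d] <= -14 and 3*mem[0] + 2*d <= 2*acc - 4)
Before acc := 3*r + 8: r < -6 -> (3*mem[d] <= -14 and 3*mem[0] + 2*d <= 6*r + 12)
Then branch requires (mem[0] + d < -8 -> (r < -6 -> (3*mem[d] <= -14 and 3*mem[0] + 2*d <= 6*r + 12))) and ((not (mem[0] + d < -8)) -> (r < -6 -> (3*mem[d] <= -14 and 3*mem[0] + 2*d <= 6*r + 12))); else branch requires r < -6 -> (3*store(mem, acc + 2, 2*acc + 2)[d] <= -14 and 3*store(mem, acc + 2, 2*acc + 2)[0] + 2*d <= 6*r + 12).
Before the if: ((not (2*mem[4] != 3)) -> ((mem[0] + d < -8 -> (r < -6 -> (3*mem[d] <= -14 and 3*mem[0] + 2*d <= 6*r + 12))) and ((not (mem[0] + d < -8)) -> (r < -6 -> (3*mem[d] <= -14 and 3*mem[0] + 2*d <= 6*r + 12))))) and (2*mem[4] != 3 -> (r < -6 -> (3*store(mem, acc + 2, 2*acc + 2)[d] <= -14 and 3*store(mem, acc + 2, 2*acc + 2)[0] + 2*d <= 6*r + 12)))
Before assert mem[lim + 2] - 5 = 2*lim - 3*lim + 4 or lim + 2*mem[d] + 4 <= -3: (mem[lim + 2] + lim = 9 or 2*mem[d] + lim <= -7) and ((not (2*mem[4] != 3)) -> ((mem[0] + d < -8 -> (r < -6 -> (3*mem[d] <= -14 and 3*mem[0] + 2*d <= 6*r + 12))) and ((not (mem[0] + d < -8)) -> (r < -6 -> (3*mem[d] <= -14 and 3*mem[0] + 2*d <= 6*r + 12))))) and (2*mem[4] != 3 -> (r < -6 -> (3*store(mem, acc + 2, 2*acc + 2)[d] <= -14 and 3*store(mem, acc + 2, 2*acc + 2)[0] + 2*d <= 6*r + 12)))
Answer: WP = (mem[lim + 2] + lim = 9 or 2*mem[d] + lim <= -7) and ((not (2*mem[4] != 3)) -> ((mem[0] + d < -8 -> (r < -6 -> (3*mem[d] <= -14 and 3*mem[0] + 2*d <= 6*r + 12))) and ((not (mem[0] + d < -8)) -> (r < -6 -> (3*mem[d] <= -14 and 3*mem[0] + 2*d <= 6*r + 12))))) and (2*mem[4] != 3 -> (r < -6 -> (3*store(mem, acc + 2, 2*acc + 2)[d] <= -14 and 3*store(mem, acc + 2, 2*acc + 2)[0] + 2*d <= 6*r + 12)))


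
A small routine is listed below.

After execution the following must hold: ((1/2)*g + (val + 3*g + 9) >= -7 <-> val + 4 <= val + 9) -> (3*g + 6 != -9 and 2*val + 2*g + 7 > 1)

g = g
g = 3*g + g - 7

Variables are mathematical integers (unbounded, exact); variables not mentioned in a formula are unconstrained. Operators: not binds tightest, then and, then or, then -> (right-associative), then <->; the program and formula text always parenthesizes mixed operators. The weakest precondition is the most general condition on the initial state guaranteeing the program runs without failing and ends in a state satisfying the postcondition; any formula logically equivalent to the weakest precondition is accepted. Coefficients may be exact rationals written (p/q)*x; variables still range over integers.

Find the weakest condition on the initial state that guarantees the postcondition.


Working backward. After the program, the postcondition ((1/2)*g + (val + 3*g + 9) >= -7 <-> val + 4 <= val + 9) -> (3*g + 6 != -9 and 2*val + 2*g + 7 > 1) must hold; in canonical form it is (7/2)*g + val >= -16 -> (3*g != -15 and 2*g + 2*val > -6).
Before g := 3*g + g - 7: 14*g + val >= 17/2 -> (12*g != 6 and 8*g + 2*val > 8)
Before g := g: 14*g + val >= 17/2 -> (12*g != 6 and 8*g + 2*val > 8)
Answer: WP = 14*g + val >= 17/2 -> (12*g != 6 and 8*g + 2*val > 8)


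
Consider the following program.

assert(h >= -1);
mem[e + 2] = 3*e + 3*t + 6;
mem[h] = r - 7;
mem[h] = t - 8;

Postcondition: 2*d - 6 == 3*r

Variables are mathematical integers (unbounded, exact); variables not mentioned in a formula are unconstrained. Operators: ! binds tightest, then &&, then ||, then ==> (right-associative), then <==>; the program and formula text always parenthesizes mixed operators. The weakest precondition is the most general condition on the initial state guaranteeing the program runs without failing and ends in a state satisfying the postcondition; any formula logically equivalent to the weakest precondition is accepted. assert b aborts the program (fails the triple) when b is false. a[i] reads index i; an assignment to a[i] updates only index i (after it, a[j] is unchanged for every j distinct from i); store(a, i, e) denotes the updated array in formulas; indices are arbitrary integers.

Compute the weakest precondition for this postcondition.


Working backward. After the program, the postcondition 2*d - 6 == 3*r must hold; in canonical form it is 2*d == 3*r + 6.
Before mem[h] := t - 8: 2*d == 3*r + 6
Before mem[h] := r - 7: 2*d == 3*r + 6
Before mem[e + 2] := 3*e + 3*t + 6: 2*d == 3*r + 6
Before assert h >= -1: h >= -1 && 2*d == 3*r + 6
Answer: WP = h >= -1 && 2*d == 3*r + 6


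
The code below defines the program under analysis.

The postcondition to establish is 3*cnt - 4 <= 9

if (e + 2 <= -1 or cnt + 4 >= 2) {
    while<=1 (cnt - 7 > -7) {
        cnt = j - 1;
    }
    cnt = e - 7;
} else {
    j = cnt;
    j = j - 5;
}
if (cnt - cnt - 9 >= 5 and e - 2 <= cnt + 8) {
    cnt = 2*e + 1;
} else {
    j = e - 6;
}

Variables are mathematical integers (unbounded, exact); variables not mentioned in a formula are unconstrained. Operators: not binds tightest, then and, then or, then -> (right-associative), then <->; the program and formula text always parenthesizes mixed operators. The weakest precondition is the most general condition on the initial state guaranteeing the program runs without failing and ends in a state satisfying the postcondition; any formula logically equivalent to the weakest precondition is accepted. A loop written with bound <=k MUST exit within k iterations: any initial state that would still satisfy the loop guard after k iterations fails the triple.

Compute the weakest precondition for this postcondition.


Working backward. After the program, the postcondition 3*cnt - 4 <= 9 must hold; in canonical form it is 3*cnt <= 13.
Then branch requires 6*e <= 10; else branch requires 3*cnt <= 13.
Before the if: 3*cnt <= 13
Then branch requires (cnt > 0 -> ((not (j > 1)) and 3*e <= 34)) and ((not (cnt > 0)) -> 3*e <= 34); else branch requires 3*cnt <= 13.
Before the if: ((e <= -3 or cnt >= -2) -> ((cnt > 0 -> ((not (j > 1)) and 3*e <= 34)) and ((not (cnt > 0)) -> 3*e <= 34))) and ((not (e <= -3 or cnt >= -2)) -> 3*cnt <= 13)
Answer: WP = ((e <= -3 or cnt >= -2) -> ((cnt > 0 -> ((not (j > 1)) and 3*e <= 34)) and ((not (cnt > 0)) -> 3*e <= 34))) and ((not (e <= -3 or cnt >= -2)) -> 3*cnt <= 13)


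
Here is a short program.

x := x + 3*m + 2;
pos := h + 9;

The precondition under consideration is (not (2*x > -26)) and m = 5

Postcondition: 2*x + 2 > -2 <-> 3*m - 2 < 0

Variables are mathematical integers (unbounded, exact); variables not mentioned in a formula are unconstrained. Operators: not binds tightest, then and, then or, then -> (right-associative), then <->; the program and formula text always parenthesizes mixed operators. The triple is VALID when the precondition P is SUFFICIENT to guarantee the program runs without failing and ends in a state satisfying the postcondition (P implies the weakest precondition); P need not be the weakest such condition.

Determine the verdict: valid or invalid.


Working backward. After the program, the postcondition 2*x + 2 > -2 <-> 3*m - 2 < 0 must hold; in canonical form it is 2*x > -4 <-> 3*m < 2.
Before pos := h + 9: 2*x > -4 <-> 3*m < 2
Before x := x + 3*m + 2: 6*m + 2*x > -8 <-> 3*m < 2
The weakest precondition is 6*m + 2*x > -8 <-> 3*m < 2.
Check whether (not (2*x > -26)) and m = 5 implies it.
Countermodel: at the initial state m = 5, x = -18, the precondition holds but the weakest precondition fails.
Answer: invalid


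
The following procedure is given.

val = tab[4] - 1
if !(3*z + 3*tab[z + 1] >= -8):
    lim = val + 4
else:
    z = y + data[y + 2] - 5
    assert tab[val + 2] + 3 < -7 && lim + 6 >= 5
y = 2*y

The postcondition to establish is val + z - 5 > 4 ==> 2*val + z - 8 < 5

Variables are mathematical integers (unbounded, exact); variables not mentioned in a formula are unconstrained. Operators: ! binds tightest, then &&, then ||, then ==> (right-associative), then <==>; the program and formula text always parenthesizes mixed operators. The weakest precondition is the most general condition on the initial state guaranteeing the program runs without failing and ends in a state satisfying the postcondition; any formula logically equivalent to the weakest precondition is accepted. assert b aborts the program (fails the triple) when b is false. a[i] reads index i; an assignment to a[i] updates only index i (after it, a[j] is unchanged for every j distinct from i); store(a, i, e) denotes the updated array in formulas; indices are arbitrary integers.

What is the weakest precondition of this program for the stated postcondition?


Working backward. After the program, the postcondition val + z - 5 > 4 ==> 2*val + z - 8 < 5 must hold; in canonical form it is val + z > 9 ==> 2*val + z < 13.
Before y := 2*y: val + z > 9 ==> 2*val + z < 13
Then branch requires val + z > 9 ==> 2*val + z < 13; else branch requires tab[val + 2] < -10 && lim >= -1 && (data[y + 2] + val + y > 14 ==> data[y + 2] + 2*val + y < 18).
Before the if: ((!(3*tab[z + 1] + 3*z >= -8)) ==> (val + z > 9 ==> 2*val + z < 13)) && (3*tab[z + 1] + 3*z >= -8 ==> (tab[val + 2] < -10 && lim >= -1 && (data[y + 2] + val + y > 14 ==> data[y + 2] + 2*val + y < 18)))
Before val := tab[4] - 1: ((!(3*tab[z + 1] + 3*z >= -8)) ==> (tab[4] + z > 10 ==> 2*tab[4] + z < 15)) && (3*tab[z + 1] + 3*z >= -8 ==> (tab[tab[4] + 1] < -10 && lim >= -1 && (data[y + 2] + tab[4] + y > 15 ==> data[y + 2] + 2*tab[4] + y < 20)))
Answer: WP = ((!(3*tab[z + 1] + 3*z >= -8)) ==> (tab[4] + z > 10 ==> 2*tab[4] + z < 15)) && (3*tab[z + 1] + 3*z >= -8 ==> (tab[tab[4] + 1] < -10 && lim >= -1 && (data[y + 2] + tab[4] + y > 15 ==> data[y + 2] + 2*tab[4] + y < 20)))


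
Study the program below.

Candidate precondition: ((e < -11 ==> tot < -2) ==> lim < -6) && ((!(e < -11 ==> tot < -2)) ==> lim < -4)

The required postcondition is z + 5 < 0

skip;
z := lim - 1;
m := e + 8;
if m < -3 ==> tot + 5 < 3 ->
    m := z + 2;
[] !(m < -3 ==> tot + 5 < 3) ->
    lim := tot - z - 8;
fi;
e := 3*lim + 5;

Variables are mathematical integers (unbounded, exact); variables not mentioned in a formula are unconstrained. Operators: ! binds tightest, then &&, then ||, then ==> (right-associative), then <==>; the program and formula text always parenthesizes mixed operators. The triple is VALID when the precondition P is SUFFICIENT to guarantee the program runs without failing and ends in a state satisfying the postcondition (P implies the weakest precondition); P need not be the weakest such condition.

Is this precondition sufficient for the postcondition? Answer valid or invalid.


Working backward. After the program, the postcondition z + 5 < 0 must hold; in canonical form it is z < -5.
Before e := 3*lim + 5: z < -5
Then branch requires z < -5; else branch requires z < -5.
Before the if: ((m < -3 ==> tot < -2) ==> z < -5) && ((!(m < -3 ==> tot < -2)) ==> z < -5)
Before m := e + 8: ((e < -11 ==> tot < -2) ==> z < -5) && ((!(e < -11 ==> tot < -2)) ==> z < -5)
Before z := lim - 1: ((e < -11 ==> tot < -2) ==> lim < -4) && ((!(e < -11 ==> tot < -2)) ==> lim < -4)
Before skip: ((e < -11 ==> tot < -2) ==> lim < -4) && ((!(e < -11 ==> tot < -2)) ==> lim < -4)
The weakest precondition is ((e < -11 ==> tot < -2) ==> lim < -4) && ((!(e < -11 ==> tot < -2)) ==> lim < -4).
Check whether ((e < -11 ==> tot < -2) ==> lim < -6) && ((!(e < -11 ==> tot < -2)) ==> lim < -4) implies it.
Every state satisfying the precondition satisfies the weakest precondition: the implication holds.
Answer: valid


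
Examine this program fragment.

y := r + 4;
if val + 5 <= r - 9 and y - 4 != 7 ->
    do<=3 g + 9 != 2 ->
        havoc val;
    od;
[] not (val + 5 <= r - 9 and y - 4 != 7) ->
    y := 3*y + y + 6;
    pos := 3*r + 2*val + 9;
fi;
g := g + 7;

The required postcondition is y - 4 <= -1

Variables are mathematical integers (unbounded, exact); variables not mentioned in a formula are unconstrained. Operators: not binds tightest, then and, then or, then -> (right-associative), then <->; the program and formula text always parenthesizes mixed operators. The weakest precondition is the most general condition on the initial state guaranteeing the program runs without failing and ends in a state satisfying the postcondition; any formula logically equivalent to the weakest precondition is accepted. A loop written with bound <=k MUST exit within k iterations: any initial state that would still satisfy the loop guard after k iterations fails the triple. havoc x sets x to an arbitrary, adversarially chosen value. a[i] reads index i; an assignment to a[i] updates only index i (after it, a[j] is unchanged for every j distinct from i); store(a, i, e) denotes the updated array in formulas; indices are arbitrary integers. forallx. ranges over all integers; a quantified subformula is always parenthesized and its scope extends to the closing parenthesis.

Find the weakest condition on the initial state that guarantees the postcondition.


Working backward. After the program, the postcondition y - 4 <= -1 must hold; in canonical form it is y <= 3.
Before g := g + 7: y <= 3
Then branch requires (g != -7 -> ((g != -7 -> ((g != -7 -> ((not (g != -7)) and y <= 3)) and ((not (g != -7)) -> y <= 3))) and ((not (g != -7)) -> y <= 3))) and ((not (g != -7)) -> y <= 3); else branch requires 4*y <= -3.
Before the if: ((val <= r - 14 and y != 11) -> ((g != -7 -> ((g != -7 -> ((g != -7 -> ((not (g != -7)) and y <= 3)) and ((not (g != -7)) -> y <= 3))) and ((not (g != -7)) -> y <= 3))) and ((not (g != -7)) -> y <= 3))) and ((not (val <= r - 14 and y != 11)) -> 4*y <= -3)
Before y := r + 4: ((val <= r - 14 and r != 7) -> ((g != -7 -> ((g != -7 -> ((g != -7 -> ((not (g != -7)) and r <= -1)) and ((not (g != -7)) -> r <= -1))) and ((not (g != -7)) -> r <= -1))) and ((not (g != -7)) -> r <= -1))) and ((not (val <= r - 14 and r != 7)) -> 4*r <= -19)
Answer: WP = ((val <= r - 14 and r != 7) -> ((g != -7 -> ((g != -7 -> ((g != -7 -> ((not (g != -7)) and r <= -1)) and ((not (g != -7)) -> r <= -1))) and ((not (g != -7)) -> r <= -1))) and ((not (g != -7)) -> r <= -1))) and ((not (val <= r - 14 and r != 7)) -> 4*r <= -19)


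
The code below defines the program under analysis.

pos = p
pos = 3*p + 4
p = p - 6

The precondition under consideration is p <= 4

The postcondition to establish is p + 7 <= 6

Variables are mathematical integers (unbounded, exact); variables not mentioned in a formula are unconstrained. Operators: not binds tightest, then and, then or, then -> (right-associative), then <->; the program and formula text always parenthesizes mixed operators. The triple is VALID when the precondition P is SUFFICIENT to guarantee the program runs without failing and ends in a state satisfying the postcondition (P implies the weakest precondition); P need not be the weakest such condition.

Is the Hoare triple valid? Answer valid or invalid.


Working backward. After the program, the postcondition p + 7 <= 6 must hold; in canonical form it is p <= -1.
Before p := p - 6: p <= 5
Before pos := 3*p + 4: p <= 5
Before pos := p: p <= 5
The weakest precondition is p <= 5.
Check whether p <= 4 implies it.
Every state satisfying the precondition satisfies the weakest precondition: the implication holds.
Answer: valid


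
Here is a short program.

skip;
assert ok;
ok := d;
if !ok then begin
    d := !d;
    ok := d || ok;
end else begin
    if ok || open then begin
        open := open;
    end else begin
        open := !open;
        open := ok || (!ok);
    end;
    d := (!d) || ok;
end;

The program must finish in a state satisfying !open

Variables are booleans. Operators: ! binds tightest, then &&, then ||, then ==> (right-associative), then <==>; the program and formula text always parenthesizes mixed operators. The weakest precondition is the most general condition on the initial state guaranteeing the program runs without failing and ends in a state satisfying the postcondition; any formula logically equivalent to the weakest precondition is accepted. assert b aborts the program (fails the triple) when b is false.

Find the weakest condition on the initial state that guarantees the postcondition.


Working backward. After the program, !open must hold.
Then branch requires !open; else branch requires ((ok || open) ==> (!open)) && (ok || open).
Before the if: ((!ok) ==> (!open)) && (ok ==> (((ok || open) ==> (!open)) && (ok || open)))
Before ok := d: ((!d) ==> (!open)) && (d ==> (((d || open) ==> (!open)) && (d || open)))
Before assert ok: ok && ((!d) ==> (!open)) && (d ==> (((d || open) ==> (!open)) && (d || open)))
Before skip: ok && ((!d) ==> (!open)) && (d ==> (((d || open) ==> (!open)) && (d || open)))
Answer: WP = ok && ((!d) ==> (!open)) && (d ==> (((d || open) ==> (!open)) && (d || open)))


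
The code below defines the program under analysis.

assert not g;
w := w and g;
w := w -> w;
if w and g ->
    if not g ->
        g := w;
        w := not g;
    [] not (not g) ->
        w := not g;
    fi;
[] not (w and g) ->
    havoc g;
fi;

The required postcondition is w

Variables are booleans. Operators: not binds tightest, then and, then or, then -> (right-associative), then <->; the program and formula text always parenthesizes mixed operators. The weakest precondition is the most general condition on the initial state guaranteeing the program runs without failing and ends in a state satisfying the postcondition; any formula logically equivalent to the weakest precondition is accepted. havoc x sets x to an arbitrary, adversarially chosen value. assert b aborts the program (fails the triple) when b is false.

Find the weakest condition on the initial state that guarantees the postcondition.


Working backward. After the program, w must hold.
Then branch requires ((not g) -> (not w)) and (g -> (not g)); else branch requires w.
Before the if: ((w and g) -> (((not g) -> (not w)) and (g -> (not g)))) and ((not (w and g)) -> w)
Before w := w -> w: g -> (g and (g -> (not g)))
Before w := w and g: g -> (g and (g -> (not g)))
Before assert not g: (not g) and (g -> (g and (g -> (not g))))
Answer: WP = (not g) and (g -> (g and (g -> (not g))))


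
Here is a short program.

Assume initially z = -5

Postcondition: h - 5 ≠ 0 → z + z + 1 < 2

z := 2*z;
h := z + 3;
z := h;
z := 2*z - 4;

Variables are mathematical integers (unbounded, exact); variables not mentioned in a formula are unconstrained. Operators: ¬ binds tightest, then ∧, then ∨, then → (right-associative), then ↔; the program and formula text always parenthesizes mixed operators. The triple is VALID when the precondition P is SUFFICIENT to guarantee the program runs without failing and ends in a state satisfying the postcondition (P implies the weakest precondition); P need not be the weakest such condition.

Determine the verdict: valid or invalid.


Working backward. After the program, the postcondition h - 5 ≠ 0 → z + z + 1 < 2 must hold; in canonical form it is h ≠ 5 → 2*z < 1.
Before z := 2*z - 4: h ≠ 5 → 4*z < 9
Before z := h: h ≠ 5 → 4*h < 9
Before h := z + 3: z ≠ 2 → 4*z < -3
Before z := 2*z: 2*z ≠ 2 → 8*z < -3
The weakest precondition is 2*z ≠ 2 → 8*z < -3.
Check whether z = -5 implies it.
Every state satisfying the precondition satisfies the weakest precondition: the implication holds.
Answer: valid


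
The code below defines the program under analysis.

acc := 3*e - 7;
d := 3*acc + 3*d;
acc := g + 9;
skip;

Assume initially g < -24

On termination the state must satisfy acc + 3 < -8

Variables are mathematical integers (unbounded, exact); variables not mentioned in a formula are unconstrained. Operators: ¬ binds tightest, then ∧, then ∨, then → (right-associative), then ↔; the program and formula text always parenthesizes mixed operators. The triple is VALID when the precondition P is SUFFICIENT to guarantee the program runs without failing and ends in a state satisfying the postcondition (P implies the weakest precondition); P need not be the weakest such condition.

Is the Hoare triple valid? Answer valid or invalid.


Working backward. After the program, the postcondition acc + 3 < -8 must hold; in canonical form it is acc < -11.
Before skip: acc < -11
Before acc := g + 9: g < -20
Before d := 3*acc + 3*d: g < -20
Before acc := 3*e - 7: g < -20
The weakest precondition is g < -20.
Check whether g < -24 implies it.
Every state satisfying the precondition satisfies the weakest precondition: the implication holds.
Answer: valid


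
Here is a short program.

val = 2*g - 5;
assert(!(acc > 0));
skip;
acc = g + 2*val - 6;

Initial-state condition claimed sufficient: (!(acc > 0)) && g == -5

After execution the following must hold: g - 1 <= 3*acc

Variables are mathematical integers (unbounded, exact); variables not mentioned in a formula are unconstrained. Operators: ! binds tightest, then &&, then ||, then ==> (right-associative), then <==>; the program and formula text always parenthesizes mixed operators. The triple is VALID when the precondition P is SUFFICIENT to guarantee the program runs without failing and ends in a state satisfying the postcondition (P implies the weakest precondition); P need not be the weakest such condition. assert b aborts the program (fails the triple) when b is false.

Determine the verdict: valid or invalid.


Working backward. After the program, the postcondition g - 1 <= 3*acc must hold; in canonical form it is g <= 3*acc + 1.
Before acc := g + 2*val - 6: 2*g + 6*val >= 17
Before skip: 2*g + 6*val >= 17
Before assert !(acc > 0): (!(acc > 0)) && 2*g + 6*val >= 17
Before val := 2*g - 5: (!(acc > 0)) && 14*g >= 47
The weakest precondition is (!(acc > 0)) && 14*g >= 47.
Check whether (!(acc > 0)) && g == -5 implies it.
Countermodel: at the initial state acc = 0, g = -5, the precondition holds but the weakest precondition fails.
Answer: invalid


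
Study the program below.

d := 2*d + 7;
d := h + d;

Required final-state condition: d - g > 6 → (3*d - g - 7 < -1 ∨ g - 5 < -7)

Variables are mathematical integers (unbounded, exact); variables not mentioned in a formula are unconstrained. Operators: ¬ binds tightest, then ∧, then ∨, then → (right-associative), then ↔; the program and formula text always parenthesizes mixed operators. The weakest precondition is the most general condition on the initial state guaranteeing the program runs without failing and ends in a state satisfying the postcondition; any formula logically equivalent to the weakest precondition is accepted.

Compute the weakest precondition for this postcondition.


Working backward. After the program, the postcondition d - g > 6 → (3*d - g - 7 < -1 ∨ g - 5 < -7) must hold; in canonical form it is d > g + 6 → (3*d < g + 6 ∨ g < -2).
Before d := h + d: d + h > g + 6 → (3*d + 3*h < g + 6 ∨ g < -2)
Before d := 2*d + 7: 2*d + h > g - 1 → (6*d + 3*h < g - 15 ∨ g < -2)
Answer: WP = 2*d + h > g - 1 → (6*d + 3*h < g - 15 ∨ g < -2)


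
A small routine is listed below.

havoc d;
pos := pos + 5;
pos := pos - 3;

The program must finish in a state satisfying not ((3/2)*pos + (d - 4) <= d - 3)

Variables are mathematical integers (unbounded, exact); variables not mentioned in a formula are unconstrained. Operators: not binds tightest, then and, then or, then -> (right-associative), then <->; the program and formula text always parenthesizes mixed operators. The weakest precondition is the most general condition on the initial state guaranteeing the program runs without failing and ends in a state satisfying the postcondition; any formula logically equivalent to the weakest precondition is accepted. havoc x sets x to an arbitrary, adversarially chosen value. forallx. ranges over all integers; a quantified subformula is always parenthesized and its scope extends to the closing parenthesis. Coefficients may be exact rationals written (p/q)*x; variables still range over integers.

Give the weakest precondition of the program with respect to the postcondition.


Working backward. After the program, the postcondition not ((3/2)*pos + (d - 4) <= d - 3) must hold; in canonical form it is not ((3/2)*pos <= 1).
Before pos := pos - 3: not ((3/2)*pos <= 11/2)
Before pos := pos + 5: not ((3/2)*pos <= -2)
Before havoc d: not ((3/2)*pos <= -2)
Answer: WP = not ((3/2)*pos <= -2)


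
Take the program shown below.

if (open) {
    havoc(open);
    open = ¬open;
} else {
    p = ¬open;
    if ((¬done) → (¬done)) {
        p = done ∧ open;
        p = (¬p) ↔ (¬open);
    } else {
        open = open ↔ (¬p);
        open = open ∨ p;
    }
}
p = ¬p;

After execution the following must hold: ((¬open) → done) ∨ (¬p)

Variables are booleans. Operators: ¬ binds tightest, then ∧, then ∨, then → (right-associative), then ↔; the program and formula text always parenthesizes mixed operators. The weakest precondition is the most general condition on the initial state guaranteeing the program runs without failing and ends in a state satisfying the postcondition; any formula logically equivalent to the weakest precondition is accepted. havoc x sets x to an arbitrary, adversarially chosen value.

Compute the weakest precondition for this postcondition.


Working backward. After the program, ((¬open) → done) ∨ (¬p) must hold.
Before p := ¬p: ((¬open) → done) ∨ p
Then branch requires done ∨ p; else branch requires ((¬open) → done) ∨ ((¬(done ∧ open)) ↔ (¬open)).
Before the if: (open → (done ∨ p)) ∧ ((¬open) → (((¬open) → done) ∨ ((¬(done ∧ open)) ↔ (¬open))))
Answer: WP = (open → (done ∨ p)) ∧ ((¬open) → (((¬open) → done) ∨ ((¬(done ∧ open)) ↔ (¬open))))
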